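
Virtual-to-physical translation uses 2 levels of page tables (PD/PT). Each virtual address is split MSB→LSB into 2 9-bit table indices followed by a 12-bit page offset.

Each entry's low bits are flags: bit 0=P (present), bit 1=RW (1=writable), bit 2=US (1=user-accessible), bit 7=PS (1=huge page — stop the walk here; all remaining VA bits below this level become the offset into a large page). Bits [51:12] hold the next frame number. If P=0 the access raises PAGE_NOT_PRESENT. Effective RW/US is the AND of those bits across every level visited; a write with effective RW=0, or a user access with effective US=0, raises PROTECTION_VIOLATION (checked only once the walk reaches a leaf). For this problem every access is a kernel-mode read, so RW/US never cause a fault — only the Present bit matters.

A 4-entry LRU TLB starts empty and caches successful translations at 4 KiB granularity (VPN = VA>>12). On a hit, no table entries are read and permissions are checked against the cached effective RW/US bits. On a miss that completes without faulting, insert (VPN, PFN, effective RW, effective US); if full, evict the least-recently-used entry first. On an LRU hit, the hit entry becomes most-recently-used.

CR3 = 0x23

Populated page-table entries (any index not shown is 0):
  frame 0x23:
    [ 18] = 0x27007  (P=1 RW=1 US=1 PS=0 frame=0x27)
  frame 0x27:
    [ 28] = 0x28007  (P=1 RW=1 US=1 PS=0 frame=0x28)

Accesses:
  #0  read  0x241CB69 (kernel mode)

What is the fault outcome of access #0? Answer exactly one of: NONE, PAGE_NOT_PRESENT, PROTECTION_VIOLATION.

Trace:
#0 VA=0x241CB69 (r,kernel):
  L0: frame=0x23 idx=18 entry=0x27007 [P=1 RW=1 US=1 PS=0]
  L1: frame=0x27 idx=28 entry=0x28007 [P=1 RW=1 US=1 PS=0]
  ✓ 0x28B69  — 2 lookups

Access #0 fault: NONE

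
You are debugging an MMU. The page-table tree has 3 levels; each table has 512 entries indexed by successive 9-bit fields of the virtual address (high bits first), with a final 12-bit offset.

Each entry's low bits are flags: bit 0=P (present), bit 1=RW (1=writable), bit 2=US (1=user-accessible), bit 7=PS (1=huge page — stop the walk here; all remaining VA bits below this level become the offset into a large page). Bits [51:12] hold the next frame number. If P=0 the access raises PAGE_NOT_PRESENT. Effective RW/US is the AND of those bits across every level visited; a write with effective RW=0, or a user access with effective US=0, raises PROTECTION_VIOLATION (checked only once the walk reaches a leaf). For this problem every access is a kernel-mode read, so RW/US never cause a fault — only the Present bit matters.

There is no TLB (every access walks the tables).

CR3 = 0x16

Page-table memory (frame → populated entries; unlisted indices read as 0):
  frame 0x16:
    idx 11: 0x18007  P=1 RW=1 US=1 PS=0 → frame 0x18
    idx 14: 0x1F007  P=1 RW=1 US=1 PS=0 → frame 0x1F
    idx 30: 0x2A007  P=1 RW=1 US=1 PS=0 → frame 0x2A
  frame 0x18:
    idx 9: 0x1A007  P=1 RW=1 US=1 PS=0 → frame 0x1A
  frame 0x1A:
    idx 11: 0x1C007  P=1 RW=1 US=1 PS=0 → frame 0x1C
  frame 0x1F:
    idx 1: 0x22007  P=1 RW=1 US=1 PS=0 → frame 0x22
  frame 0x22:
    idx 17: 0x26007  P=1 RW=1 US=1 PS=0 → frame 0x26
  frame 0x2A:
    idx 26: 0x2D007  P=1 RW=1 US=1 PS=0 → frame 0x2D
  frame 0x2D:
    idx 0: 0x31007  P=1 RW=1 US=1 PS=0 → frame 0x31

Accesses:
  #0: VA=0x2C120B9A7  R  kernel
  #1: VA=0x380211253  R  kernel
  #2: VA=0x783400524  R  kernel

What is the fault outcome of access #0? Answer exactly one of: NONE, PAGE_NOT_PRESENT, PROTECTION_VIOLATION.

Per-access translation:
#0 VA=0x2C120B9A7 (r,kernel):
  L0 @0x16[11] → 0x18007  P=1,RW=1,US=1,PS=0
  L1 @0x18[9] → 0x1A007  P=1,RW=1,US=1,PS=0
  L2 @0x1A[11] → 0x1C007  P=1,RW=1,US=1,PS=0
  ✓ 0x1C9A7  — 3 lookups
#1 VA=0x380211253 (r,kernel):
  L0 @0x16[14] → 0x1F007  P=1,RW=1,US=1,PS=0
  L1 @0x1F[1] → 0x22007  P=1,RW=1,US=1,PS=0
  L2 @0x22[17] → 0x26007  P=1,RW=1,US=1,PS=0
  ✓ 0x26253  — 3 lookups
#2 VA=0x783400524 (r,kernel):
  L0 @0x16[30] → 0x2A007  P=1,RW=1,US=1,PS=0
  L1 @0x2A[26] → 0x2D007  P=1,RW=1,US=1,PS=0
  L2 @0x2D[0] → 0x31007  P=1,RW=1,US=1,PS=0
  ✓ 0x31524  — 3 lookups

Access #0 fault: NONE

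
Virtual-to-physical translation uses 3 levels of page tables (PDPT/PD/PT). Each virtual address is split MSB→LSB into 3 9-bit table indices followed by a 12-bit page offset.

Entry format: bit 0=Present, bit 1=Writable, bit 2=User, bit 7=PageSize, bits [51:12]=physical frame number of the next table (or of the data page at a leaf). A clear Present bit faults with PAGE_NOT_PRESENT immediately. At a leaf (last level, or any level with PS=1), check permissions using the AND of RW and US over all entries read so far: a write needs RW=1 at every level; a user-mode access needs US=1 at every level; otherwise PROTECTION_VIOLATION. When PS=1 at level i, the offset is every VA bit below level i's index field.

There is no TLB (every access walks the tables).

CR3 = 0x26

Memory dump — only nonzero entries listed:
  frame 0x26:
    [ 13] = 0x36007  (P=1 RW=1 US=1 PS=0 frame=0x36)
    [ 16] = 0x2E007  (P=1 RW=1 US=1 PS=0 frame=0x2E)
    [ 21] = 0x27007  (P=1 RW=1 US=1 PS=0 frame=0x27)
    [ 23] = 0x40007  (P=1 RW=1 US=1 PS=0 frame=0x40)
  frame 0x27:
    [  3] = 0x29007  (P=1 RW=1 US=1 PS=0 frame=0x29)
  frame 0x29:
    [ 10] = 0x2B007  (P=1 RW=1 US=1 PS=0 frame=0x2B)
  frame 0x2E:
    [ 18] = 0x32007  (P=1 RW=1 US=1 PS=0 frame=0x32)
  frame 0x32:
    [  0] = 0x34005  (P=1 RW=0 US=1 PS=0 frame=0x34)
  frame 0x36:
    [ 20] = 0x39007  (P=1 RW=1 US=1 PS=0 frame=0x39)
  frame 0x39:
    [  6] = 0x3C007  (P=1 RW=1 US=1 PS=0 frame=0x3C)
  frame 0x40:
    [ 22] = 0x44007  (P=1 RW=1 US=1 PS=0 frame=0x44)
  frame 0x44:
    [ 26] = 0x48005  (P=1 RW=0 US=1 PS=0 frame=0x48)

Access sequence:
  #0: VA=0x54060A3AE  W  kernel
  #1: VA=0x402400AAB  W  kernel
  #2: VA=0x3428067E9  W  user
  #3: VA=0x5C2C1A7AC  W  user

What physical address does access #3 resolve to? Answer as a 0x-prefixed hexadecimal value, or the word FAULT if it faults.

Trace:
#0 VA=0x54060A3AE (w,kernel):
  L0: frame=0x26 idx=21 entry=0x27007 [P=1 RW=1 US=1 PS=0]
  L1: frame=0x27 idx=3 entry=0x29007 [P=1 RW=1 US=1 PS=0]
  L2: frame=0x29 idx=10 entry=0x2B007 [P=1 RW=1 US=1 PS=0]
  → PA=0x2B3AE  (3 entries read)
#1 VA=0x402400AAB (w,kernel):
  L0: frame=0x26 idx=16 entry=0x2E007 [P=1 RW=1 US=1 PS=0]
  L1: frame=0x2E idx=18 entry=0x32007 [P=1 RW=1 US=1 PS=0]
  L2: frame=0x32 idx=0 entry=0x34005 [P=1 RW=0 US=1 PS=0]
  → PROTECTION_VIOLATION  (3 entries read)
#2 VA=0x3428067E9 (w,user):
  L0: frame=0x26 idx=13 entry=0x36007 [P=1 RW=1 US=1 PS=0]
  L1: frame=0x36 idx=20 entry=0x39007 [P=1 RW=1 US=1 PS=0]
  L2: frame=0x39 idx=6 entry=0x3C007 [P=1 RW=1 US=1 PS=0]
  → PA=0x3C7E9  (3 entries read)
#3 VA=0x5C2C1A7AC (w,user):
  L0: frame=0x26 idx=23 entry=0x40007 [P=1 RW=1 US=1 PS=0]
  L1: frame=0x40 idx=22 entry=0x44007 [P=1 RW=1 US=1 PS=0]
  L2: frame=0x44 idx=26 entry=0x48005 [P=1 RW=0 US=1 PS=0]
  → PROTECTION_VIOLATION  (3 entries read)

Access #3 PA: FAULT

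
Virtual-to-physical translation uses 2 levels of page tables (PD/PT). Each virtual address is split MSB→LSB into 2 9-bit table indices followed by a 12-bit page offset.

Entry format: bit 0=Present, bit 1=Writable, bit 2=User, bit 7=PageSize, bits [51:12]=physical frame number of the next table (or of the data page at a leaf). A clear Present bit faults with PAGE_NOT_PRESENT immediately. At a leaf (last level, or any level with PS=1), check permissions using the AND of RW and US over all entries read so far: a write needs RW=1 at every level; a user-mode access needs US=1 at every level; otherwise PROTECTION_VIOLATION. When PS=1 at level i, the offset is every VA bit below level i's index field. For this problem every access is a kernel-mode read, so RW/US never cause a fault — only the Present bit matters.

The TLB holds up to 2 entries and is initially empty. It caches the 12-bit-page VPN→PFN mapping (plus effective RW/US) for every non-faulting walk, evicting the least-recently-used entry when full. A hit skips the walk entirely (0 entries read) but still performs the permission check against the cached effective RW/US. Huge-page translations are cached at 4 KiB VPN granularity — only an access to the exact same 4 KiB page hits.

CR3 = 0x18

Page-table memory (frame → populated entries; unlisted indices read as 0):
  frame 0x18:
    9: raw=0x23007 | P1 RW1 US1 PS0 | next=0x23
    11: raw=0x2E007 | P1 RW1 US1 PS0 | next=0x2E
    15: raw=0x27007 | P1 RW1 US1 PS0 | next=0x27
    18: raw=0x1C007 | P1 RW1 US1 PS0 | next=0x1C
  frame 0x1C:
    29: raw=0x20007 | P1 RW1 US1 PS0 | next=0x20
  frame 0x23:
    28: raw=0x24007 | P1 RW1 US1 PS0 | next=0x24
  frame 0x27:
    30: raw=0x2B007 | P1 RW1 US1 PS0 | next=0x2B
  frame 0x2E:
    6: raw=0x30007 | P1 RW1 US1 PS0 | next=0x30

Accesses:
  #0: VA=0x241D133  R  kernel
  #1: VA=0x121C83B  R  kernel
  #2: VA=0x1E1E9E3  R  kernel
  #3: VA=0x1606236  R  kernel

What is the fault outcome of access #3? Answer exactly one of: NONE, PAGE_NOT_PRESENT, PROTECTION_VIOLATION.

Trace:
#0 VA=0x241D133 (r,kernel):
  lvl0: tbl 0x18, slot 18 ⇒ 0x1C007 (P1/RW1/US1/PS0)
  lvl1: tbl 0x1C, slot 29 ⇒ 0x20007 (P1/RW1/US1/PS0)
  ✓ 0x20133  — 2 lookups
#1 VA=0x121C83B (r,kernel):
  lvl0: tbl 0x18, slot 9 ⇒ 0x23007 (P1/RW1/US1/PS0)
  lvl1: tbl 0x23, slot 28 ⇒ 0x24007 (P1/RW1/US1/PS0)
  ✓ 0x2483B  — 2 lookups
#2 VA=0x1E1E9E3 (r,kernel):
  lvl0: tbl 0x18, slot 15 ⇒ 0x27007 (P1/RW1/US1/PS0)
  lvl1: tbl 0x27, slot 30 ⇒ 0x2B007 (P1/RW1/US1/PS0)
  ✓ 0x2B9E3  — 2 lookups
#3 VA=0x1606236 (r,kernel):
  lvl0: tbl 0x18, slot 11 ⇒ 0x2E007 (P1/RW1/US1/PS0)
  lvl1: tbl 0x2E, slot 6 ⇒ 0x30007 (P1/RW1/US1/PS0)
  ✓ 0x30236  — 2 lookups

Access #3 fault: NONE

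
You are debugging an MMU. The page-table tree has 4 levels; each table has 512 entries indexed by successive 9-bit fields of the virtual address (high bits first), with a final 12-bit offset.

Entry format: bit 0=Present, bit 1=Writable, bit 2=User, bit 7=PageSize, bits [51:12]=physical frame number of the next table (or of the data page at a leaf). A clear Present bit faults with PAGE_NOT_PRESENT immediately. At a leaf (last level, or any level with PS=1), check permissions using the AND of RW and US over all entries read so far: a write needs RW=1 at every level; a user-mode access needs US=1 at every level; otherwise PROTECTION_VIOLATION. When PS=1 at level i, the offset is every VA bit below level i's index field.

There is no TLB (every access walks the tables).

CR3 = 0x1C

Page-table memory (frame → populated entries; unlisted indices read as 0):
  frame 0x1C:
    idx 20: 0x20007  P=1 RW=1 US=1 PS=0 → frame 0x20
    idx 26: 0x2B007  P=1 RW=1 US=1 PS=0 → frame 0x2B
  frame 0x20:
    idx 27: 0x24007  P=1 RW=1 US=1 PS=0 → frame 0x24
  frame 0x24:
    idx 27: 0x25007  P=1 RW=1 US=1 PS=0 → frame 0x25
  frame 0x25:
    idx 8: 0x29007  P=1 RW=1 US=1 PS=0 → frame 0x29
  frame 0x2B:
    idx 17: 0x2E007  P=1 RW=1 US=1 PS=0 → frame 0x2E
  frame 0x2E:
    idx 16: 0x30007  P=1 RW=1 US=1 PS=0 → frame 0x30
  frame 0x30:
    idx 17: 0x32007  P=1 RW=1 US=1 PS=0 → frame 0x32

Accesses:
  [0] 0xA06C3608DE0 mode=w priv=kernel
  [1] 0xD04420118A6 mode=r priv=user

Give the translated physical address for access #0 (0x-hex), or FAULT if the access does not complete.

Walk each access:
#0 VA=0xA06C3608DE0 (w,kernel):
  lvl0: tbl 0x1C, slot 20 ⇒ 0x20007 (P1/RW1/US1/PS0)
  lvl1: tbl 0x20, slot 27 ⇒ 0x24007 (P1/RW1/US1/PS0)
  lvl2: tbl 0x24, slot 27 ⇒ 0x25007 (P1/RW1/US1/PS0)
  lvl3: tbl 0x25, slot 8 ⇒ 0x29007 (P1/RW1/US1/PS0)
  ⇒ phys 0x29DE0  [4 reads]
#1 VA=0xD04420118A6 (r,user):
  lvl0: tbl 0x1C, slot 26 ⇒ 0x2B007 (P1/RW1/US1/PS0)
  lvl1: tbl 0x2B, slot 17 ⇒ 0x2E007 (P1/RW1/US1/PS0)
  lvl2: tbl 0x2E, slot 16 ⇒ 0x30007 (P1/RW1/US1/PS0)
  lvl3: tbl 0x30, slot 17 ⇒ 0x32007 (P1/RW1/US1/PS0)
  ⇒ phys 0x328A6  [4 reads]

Access #0 PA: 0x29DE0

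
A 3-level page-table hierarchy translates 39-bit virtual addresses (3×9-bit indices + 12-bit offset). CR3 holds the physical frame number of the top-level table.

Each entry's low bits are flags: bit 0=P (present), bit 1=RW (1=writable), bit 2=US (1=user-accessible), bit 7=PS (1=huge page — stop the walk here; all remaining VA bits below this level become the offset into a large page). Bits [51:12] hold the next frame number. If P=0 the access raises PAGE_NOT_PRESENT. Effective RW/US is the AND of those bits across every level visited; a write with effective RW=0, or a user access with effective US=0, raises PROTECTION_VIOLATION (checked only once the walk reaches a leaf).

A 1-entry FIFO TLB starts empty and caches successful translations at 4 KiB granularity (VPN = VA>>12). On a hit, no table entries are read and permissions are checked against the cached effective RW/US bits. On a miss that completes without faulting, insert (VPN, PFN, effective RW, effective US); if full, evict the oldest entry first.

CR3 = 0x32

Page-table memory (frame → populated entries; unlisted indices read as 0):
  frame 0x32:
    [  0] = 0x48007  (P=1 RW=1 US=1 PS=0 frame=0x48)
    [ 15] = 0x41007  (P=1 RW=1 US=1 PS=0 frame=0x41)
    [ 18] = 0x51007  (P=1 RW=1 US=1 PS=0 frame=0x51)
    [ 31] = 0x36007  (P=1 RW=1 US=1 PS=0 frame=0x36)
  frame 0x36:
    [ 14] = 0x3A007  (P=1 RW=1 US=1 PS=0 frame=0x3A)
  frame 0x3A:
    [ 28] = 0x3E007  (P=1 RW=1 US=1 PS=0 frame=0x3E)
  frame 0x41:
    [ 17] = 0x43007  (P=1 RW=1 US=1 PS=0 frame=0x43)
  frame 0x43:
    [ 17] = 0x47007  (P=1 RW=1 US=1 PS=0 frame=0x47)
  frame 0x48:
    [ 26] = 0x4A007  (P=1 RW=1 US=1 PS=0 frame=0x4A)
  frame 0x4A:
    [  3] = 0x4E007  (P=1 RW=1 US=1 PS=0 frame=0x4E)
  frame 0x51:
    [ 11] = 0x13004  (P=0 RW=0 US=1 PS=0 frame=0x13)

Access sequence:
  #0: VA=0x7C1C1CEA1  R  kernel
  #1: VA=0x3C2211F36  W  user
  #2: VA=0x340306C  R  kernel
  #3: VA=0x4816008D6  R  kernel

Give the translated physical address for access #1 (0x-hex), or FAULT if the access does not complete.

Walk each access:
#0 VA=0x7C1C1CEA1 (r,kernel):
  L0 @0x32[31] → 0x36007  P=1,RW=1,US=1,PS=0
  L1 @0x36[14] → 0x3A007  P=1,RW=1,US=1,PS=0
  L2 @0x3A[28] → 0x3E007  P=1,RW=1,US=1,PS=0
  ⇒ phys 0x3EEA1  [3 reads]
#1 VA=0x3C2211F36 (w,user):
  L0 @0x32[15] → 0x41007  P=1,RW=1,US=1,PS=0
  L1 @0x41[17] → 0x43007  P=1,RW=1,US=1,PS=0
  L2 @0x43[17] → 0x47007  P=1,RW=1,US=1,PS=0
  ⇒ phys 0x47F36  [3 reads]
#2 VA=0x340306C (r,kernel):
  L0 @0x32[0] → 0x48007  P=1,RW=1,US=1,PS=0
  L1 @0x48[26] → 0x4A007  P=1,RW=1,US=1,PS=0
  L2 @0x4A[3] → 0x4E007  P=1,RW=1,US=1,PS=0
  ⇒ phys 0x4E06C  [3 reads]
#3 VA=0x4816008D6 (r,kernel):
  L0 @0x32[18] → 0x51007  P=1,RW=1,US=1,PS=0
  L1 @0x51[11] → 0x13004  P=0,RW=0,US=1,PS=0
  ⇒ fault: PAGE_NOT_PRESENT  — 2 lookups

Access #1 PA: 0x47F36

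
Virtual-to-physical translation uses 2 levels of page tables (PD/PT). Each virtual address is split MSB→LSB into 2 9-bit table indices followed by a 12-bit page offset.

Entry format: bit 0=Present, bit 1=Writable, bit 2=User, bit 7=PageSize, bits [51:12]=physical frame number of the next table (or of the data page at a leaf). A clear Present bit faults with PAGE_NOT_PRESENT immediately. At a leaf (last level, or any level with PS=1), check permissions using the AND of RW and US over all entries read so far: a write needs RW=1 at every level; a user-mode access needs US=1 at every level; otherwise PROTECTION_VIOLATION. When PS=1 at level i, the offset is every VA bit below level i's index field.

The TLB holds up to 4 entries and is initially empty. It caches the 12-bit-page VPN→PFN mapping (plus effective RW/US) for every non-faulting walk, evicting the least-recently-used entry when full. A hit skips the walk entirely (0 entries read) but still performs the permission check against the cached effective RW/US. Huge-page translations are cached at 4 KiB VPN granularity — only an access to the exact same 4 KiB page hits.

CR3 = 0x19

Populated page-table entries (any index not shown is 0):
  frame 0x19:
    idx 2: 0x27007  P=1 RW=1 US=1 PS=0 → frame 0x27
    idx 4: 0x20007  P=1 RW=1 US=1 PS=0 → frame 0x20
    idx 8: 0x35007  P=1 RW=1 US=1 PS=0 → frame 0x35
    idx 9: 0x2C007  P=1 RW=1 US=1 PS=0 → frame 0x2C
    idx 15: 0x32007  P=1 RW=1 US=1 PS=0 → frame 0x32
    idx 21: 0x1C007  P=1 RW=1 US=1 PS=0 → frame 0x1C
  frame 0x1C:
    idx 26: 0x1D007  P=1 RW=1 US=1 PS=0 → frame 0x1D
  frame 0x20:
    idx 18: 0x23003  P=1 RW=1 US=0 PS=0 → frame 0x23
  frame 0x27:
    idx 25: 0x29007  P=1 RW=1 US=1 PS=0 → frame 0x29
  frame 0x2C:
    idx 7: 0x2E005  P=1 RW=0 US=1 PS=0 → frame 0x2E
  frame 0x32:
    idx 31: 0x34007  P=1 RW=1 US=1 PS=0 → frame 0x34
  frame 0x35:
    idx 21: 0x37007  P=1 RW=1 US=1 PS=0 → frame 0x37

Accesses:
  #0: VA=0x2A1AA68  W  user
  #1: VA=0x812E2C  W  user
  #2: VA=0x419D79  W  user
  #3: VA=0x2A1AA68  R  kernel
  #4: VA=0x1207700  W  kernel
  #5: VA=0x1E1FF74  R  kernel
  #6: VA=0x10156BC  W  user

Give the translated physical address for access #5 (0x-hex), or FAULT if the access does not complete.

Trace:
#0 VA=0x2A1AA68 (w,user):
  L0 @0x19[21] → 0x1C007  P=1,RW=1,US=1,PS=0
  L1 @0x1C[26] → 0x1D007  P=1,RW=1,US=1,PS=0
  → PA=0x1DA68  (2 entries read)
#1 VA=0x812E2C (w,user):
  L0 @0x19[4] → 0x20007  P=1,RW=1,US=1,PS=0
  L1 @0x20[18] → 0x23003  P=1,RW=1,US=0,PS=0
  ✗ PROTECTION_VIOLATION  [2 reads]
#2 VA=0x419D79 (w,user):
  L0 @0x19[2] → 0x27007  P=1,RW=1,US=1,PS=0
  L1 @0x27[25] → 0x29007  P=1,RW=1,US=1,PS=0
  → PA=0x29D79  (2 entries read)
#3 VA=0x2A1AA68 (r,kernel):
  TLB hit vpn=0x2A1A → PA=0x1DA68
#4 VA=0x1207700 (w,kernel):
  L0 @0x19[9] → 0x2C007  P=1,RW=1,US=1,PS=0
  L1 @0x2C[7] → 0x2E005  P=1,RW=0,US=1,PS=0
  ✗ PROTECTION_VIOLATION  [2 reads]
#5 VA=0x1E1FF74 (r,kernel):
  L0 @0x19[15] → 0x32007  P=1,RW=1,US=1,PS=0
  L1 @0x32[31] → 0x34007  P=1,RW=1,US=1,PS=0
  → PA=0x34F74  (2 entries read)
#6 VA=0x10156BC (w,user):
  L0 @0x19[8] → 0x35007  P=1,RW=1,US=1,PS=0
  L1 @0x35[21] → 0x37007  P=1,RW=1,US=1,PS=0
  → PA=0x376BC  (2 entries read)

Access #5 PA: 0x34F74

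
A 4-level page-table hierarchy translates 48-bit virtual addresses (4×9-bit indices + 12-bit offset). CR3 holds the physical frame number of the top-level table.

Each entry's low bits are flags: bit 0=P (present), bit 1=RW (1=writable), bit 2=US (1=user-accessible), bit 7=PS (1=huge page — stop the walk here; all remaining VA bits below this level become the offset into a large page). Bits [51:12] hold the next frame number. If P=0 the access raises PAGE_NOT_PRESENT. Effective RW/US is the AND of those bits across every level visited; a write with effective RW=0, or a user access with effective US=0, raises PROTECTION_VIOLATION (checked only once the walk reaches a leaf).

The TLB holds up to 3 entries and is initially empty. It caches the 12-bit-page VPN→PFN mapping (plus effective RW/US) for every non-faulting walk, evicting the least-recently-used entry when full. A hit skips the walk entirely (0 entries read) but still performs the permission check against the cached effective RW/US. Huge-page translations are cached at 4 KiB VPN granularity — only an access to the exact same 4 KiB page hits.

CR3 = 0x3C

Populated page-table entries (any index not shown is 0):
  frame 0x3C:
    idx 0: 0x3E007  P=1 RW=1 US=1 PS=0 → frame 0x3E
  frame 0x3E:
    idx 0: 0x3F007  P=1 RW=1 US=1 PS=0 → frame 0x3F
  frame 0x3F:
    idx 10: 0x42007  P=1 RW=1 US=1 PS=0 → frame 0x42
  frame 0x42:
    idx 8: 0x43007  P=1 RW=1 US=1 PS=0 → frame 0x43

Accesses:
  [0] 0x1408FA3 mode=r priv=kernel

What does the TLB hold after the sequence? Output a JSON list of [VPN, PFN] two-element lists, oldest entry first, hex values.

Trace:
#0 VA=0x1408FA3 (r,kernel):
  lvl0: tbl 0x3C, slot 0 ⇒ 0x3E007 (P1/RW1/US1/PS0)
  lvl1: tbl 0x3E, slot 0 ⇒ 0x3F007 (P1/RW1/US1/PS0)
  lvl2: tbl 0x3F, slot 10 ⇒ 0x42007 (P1/RW1/US1/PS0)
  lvl3: tbl 0x42, slot 8 ⇒ 0x43007 (P1/RW1/US1/PS0)
  ⇒ phys 0x43FA3  [4 reads]

TLB: [["0x1408", "0x43"]]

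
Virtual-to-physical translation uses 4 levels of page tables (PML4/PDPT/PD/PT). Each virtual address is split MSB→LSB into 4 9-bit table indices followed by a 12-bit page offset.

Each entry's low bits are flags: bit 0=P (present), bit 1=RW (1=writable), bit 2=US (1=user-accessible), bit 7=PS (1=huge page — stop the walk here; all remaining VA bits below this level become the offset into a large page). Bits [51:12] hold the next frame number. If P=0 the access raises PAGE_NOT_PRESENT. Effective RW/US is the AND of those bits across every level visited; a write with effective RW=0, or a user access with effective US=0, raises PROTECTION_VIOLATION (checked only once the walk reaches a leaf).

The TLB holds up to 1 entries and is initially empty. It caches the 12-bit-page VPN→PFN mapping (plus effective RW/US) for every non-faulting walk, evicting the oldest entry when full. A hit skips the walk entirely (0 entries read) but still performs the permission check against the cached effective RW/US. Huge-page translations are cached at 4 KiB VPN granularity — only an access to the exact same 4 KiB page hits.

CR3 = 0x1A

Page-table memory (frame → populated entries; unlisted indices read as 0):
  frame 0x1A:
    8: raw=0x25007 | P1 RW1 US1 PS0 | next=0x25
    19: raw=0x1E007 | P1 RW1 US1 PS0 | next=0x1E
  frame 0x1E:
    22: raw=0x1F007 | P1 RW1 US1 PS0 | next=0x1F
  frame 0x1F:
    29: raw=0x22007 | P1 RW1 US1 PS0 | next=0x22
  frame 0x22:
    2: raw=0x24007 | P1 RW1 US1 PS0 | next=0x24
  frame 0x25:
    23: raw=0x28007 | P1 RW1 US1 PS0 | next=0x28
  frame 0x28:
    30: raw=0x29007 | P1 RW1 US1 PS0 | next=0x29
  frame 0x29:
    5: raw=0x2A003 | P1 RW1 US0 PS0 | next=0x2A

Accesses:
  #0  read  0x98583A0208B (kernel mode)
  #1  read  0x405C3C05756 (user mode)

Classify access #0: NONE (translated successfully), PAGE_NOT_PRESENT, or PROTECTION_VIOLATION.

Walk each access:
#0 VA=0x98583A0208B (r,kernel):
  L0: frame=0x1A idx=19 entry=0x1E007 [P=1 RW=1 US=1 PS=0]
  L1: frame=0x1E idx=22 entry=0x1F007 [P=1 RW=1 US=1 PS=0]
  L2: frame=0x1F idx=29 entry=0x22007 [P=1 RW=1 US=1 PS=0]
  L3: frame=0x22 idx=2 entry=0x24007 [P=1 RW=1 US=1 PS=0]
  ⇒ phys 0x2408B  [4 reads]
#1 VA=0x405C3C05756 (r,user):
  L0: frame=0x1A idx=8 entry=0x25007 [P=1 RW=1 US=1 PS=0]
  L1: frame=0x25 idx=23 entry=0x28007 [P=1 RW=1 US=1 PS=0]
  L2: frame=0x28 idx=30 entry=0x29007 [P=1 RW=1 US=1 PS=0]
  L3: frame=0x29 idx=5 entry=0x2A003 [P=1 RW=1 US=0 PS=0]
  → PROTECTION_VIOLATION  (4 entries read)

Access #0 fault: NONE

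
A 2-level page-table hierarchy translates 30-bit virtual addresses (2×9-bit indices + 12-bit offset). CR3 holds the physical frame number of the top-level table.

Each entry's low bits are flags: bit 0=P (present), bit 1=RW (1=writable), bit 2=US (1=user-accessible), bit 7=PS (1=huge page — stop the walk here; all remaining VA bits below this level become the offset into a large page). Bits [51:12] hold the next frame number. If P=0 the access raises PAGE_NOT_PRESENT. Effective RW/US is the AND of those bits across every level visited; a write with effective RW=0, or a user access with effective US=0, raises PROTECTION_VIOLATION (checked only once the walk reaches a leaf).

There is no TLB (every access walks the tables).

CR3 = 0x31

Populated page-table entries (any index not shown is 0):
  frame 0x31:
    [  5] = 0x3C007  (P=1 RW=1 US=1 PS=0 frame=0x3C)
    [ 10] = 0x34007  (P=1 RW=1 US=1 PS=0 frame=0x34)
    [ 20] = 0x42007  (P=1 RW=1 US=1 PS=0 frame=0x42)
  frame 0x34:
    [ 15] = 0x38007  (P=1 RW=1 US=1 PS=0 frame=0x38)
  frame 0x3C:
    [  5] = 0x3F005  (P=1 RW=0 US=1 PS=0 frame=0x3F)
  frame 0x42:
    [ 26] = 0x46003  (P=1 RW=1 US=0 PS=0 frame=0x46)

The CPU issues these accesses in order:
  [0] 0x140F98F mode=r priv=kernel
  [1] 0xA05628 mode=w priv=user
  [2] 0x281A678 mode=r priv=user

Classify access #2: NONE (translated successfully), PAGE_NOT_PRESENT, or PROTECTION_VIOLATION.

Trace:
#0 VA=0x140F98F (r,kernel):
  L0 @0x31[10] → 0x34007  P=1,RW=1,US=1,PS=0
  L1 @0x34[15] → 0x38007  P=1,RW=1,US=1,PS=0
  ⇒ phys 0x3898F  [2 reads]
#1 VA=0xA05628 (w,user):
  L0 @0x31[5] → 0x3C007  P=1,RW=1,US=1,PS=0
  L1 @0x3C[5] → 0x3F005  P=1,RW=0,US=1,PS=0
  → PROTECTION_VIOLATION  (2 entries read)
#2 VA=0x281A678 (r,user):
  L0 @0x31[20] → 0x42007  P=1,RW=1,US=1,PS=0
  L1 @0x42[26] → 0x46003  P=1,RW=1,US=0,PS=0
  → PROTECTION_VIOLATION  (2 entries read)

Access #2 fault: PROTECTION_VIOLATION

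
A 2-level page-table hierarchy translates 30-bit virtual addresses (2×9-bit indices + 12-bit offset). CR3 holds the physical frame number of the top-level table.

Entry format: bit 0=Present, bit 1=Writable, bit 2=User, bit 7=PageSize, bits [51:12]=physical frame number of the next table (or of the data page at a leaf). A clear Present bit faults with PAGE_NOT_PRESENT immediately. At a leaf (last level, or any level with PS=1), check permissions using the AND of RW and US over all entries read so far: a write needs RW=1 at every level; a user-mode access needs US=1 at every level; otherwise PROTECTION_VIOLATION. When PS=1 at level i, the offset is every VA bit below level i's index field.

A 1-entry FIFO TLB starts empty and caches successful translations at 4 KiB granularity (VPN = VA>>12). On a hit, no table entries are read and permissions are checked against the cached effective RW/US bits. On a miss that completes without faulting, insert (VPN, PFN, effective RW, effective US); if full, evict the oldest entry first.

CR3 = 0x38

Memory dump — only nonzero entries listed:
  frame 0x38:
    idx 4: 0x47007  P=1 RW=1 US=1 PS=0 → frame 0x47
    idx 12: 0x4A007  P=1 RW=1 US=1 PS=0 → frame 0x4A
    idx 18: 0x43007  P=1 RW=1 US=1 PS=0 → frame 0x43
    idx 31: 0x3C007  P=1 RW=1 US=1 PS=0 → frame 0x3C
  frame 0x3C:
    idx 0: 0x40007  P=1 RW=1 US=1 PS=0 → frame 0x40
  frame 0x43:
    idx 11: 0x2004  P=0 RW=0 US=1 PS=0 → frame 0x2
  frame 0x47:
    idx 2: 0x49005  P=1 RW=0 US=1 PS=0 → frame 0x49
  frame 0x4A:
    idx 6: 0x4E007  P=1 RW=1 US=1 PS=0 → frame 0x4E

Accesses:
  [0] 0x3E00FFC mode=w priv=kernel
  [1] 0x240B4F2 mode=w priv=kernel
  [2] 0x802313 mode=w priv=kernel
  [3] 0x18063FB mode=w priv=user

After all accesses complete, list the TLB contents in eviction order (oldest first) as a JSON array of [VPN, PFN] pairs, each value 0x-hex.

Per-access translation:
#0 VA=0x3E00FFC (w,kernel):
  lvl0: tbl 0x38, slot 31 ⇒ 0x3C007 (P1/RW1/US1/PS0)
  lvl1: tbl 0x3C, slot 0 ⇒ 0x40007 (P1/RW1/US1/PS0)
  ✓ 0x40FFC  — 2 lookups
#1 VA=0x240B4F2 (w,kernel):
  lvl0: tbl 0x38, slot 18 ⇒ 0x43007 (P1/RW1/US1/PS0)
  lvl1: tbl 0x43, slot 11 ⇒ 0x2004 (P0/RW0/US1/PS0)
  → PAGE_NOT_PRESENT  (2 entries read)
#2 VA=0x802313 (w,kernel):
  lvl0: tbl 0x38, slot 4 ⇒ 0x47007 (P1/RW1/US1/PS0)
  lvl1: tbl 0x47, slot 2 ⇒ 0x49005 (P1/RW0/US1/PS0)
  → PROTECTION_VIOLATION  (2 entries read)
#3 VA=0x18063FB (w,user):
  lvl0: tbl 0x38, slot 12 ⇒ 0x4A007 (P1/RW1/US1/PS0)
  lvl1: tbl 0x4A, slot 6 ⇒ 0x4E007 (P1/RW1/US1/PS0)
  ✓ 0x4E3FB  — 2 lookups

TLB: [["0x1806", "0x4E"]]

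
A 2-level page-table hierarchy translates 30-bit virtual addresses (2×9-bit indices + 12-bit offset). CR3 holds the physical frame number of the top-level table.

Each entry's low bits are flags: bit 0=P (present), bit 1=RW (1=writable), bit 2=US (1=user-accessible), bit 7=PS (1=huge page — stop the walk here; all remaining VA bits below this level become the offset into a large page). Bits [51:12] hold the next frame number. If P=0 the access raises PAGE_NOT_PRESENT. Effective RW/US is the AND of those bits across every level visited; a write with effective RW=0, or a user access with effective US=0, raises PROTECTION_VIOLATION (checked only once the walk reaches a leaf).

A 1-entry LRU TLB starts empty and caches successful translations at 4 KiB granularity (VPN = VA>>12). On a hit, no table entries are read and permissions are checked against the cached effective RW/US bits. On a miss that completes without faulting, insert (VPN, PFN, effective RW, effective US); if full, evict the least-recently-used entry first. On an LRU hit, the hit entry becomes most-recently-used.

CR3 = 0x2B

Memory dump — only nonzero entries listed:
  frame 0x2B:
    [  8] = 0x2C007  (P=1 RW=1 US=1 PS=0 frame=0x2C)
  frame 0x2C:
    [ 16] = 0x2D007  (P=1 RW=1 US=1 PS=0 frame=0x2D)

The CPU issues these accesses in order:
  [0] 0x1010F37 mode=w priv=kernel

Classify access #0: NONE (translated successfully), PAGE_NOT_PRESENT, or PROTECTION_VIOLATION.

Walk each access:
#0 VA=0x1010F37 (w,kernel):
  [0] read 0x2B idx=8: raw=0x2C007 flags P=1 W=1 U=1 S=0
  [1] read 0x2C idx=16: raw=0x2D007 flags P=1 W=1 U=1 S=0
  ⇒ phys 0x2DF37  [2 reads]

Access #0 fault: NONE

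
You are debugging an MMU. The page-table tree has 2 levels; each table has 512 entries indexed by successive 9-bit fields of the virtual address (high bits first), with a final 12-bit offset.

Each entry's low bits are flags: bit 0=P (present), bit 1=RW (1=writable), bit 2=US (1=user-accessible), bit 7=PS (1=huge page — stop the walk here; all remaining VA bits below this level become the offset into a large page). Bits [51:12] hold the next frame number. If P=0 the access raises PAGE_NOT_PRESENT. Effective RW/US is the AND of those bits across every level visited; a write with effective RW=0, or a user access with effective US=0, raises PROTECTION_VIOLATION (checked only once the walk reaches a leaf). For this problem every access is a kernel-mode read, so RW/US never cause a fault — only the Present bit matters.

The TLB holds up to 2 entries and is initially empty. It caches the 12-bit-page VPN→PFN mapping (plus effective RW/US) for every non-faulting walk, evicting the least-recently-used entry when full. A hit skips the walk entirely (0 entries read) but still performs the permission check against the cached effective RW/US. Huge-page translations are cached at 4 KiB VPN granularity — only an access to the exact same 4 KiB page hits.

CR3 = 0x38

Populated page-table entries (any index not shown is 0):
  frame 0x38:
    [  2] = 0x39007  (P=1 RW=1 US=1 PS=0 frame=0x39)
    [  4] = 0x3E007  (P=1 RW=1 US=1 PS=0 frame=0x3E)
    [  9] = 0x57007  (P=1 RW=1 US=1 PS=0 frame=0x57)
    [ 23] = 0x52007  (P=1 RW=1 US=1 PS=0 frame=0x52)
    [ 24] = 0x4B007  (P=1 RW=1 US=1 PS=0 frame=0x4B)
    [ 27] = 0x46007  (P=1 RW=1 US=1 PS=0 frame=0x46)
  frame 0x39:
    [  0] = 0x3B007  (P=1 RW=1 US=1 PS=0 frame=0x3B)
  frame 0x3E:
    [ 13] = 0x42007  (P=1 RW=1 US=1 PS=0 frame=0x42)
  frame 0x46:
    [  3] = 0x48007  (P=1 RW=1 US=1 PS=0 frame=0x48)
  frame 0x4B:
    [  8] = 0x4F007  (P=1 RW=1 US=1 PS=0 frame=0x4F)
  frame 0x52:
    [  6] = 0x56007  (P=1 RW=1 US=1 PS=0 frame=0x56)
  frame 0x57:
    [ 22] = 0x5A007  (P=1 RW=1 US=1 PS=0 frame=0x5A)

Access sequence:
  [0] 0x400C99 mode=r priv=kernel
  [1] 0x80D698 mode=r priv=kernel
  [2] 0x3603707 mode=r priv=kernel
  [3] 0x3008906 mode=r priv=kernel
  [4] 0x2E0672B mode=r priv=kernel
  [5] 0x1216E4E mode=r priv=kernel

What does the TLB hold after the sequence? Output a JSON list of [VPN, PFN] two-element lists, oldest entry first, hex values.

Walk each access:
#0 VA=0x400C99 (r,kernel):
  L0: frame=0x38 idx=2 entry=0x39007 [P=1 RW=1 US=1 PS=0]
  L1: frame=0x39 idx=0 entry=0x3B007 [P=1 RW=1 US=1 PS=0]
  → PA=0x3BC99  (2 entries read)
#1 VA=0x80D698 (r,kernel):
  L0: frame=0x38 idx=4 entry=0x3E007 [P=1 RW=1 US=1 PS=0]
  L1: frame=0x3E idx=13 entry=0x42007 [P=1 RW=1 US=1 PS=0]
  → PA=0x42698  (2 entries read)
#2 VA=0x3603707 (r,kernel):
  L0: frame=0x38 idx=27 entry=0x46007 [P=1 RW=1 US=1 PS=0]
  L1: frame=0x46 idx=3 entry=0x48007 [P=1 RW=1 US=1 PS=0]
  → PA=0x48707  (2 entries read)
#3 VA=0x3008906 (r,kernel):
  L0: frame=0x38 idx=24 entry=0x4B007 [P=1 RW=1 US=1 PS=0]
  L1: frame=0x4B idx=8 entry=0x4F007 [P=1 RW=1 US=1 PS=0]
  → PA=0x4F906  (2 entries read)
#4 VA=0x2E0672B (r,kernel):
  L0: frame=0x38 idx=23 entry=0x52007 [P=1 RW=1 US=1 PS=0]
  L1: frame=0x52 idx=6 entry=0x56007 [P=1 RW=1 US=1 PS=0]
  → PA=0x5672B  (2 entries read)
#5 VA=0x1216E4E (r,kernel):
  L0: frame=0x38 idx=9 entry=0x57007 [P=1 RW=1 US=1 PS=0]
  L1: frame=0x57 idx=22 entry=0x5A007 [P=1 RW=1 US=1 PS=0]
  → PA=0x5AE4E  (2 entries read)

TLB: [["0x2E06", "0x56"], ["0x1216", "0x5A"]]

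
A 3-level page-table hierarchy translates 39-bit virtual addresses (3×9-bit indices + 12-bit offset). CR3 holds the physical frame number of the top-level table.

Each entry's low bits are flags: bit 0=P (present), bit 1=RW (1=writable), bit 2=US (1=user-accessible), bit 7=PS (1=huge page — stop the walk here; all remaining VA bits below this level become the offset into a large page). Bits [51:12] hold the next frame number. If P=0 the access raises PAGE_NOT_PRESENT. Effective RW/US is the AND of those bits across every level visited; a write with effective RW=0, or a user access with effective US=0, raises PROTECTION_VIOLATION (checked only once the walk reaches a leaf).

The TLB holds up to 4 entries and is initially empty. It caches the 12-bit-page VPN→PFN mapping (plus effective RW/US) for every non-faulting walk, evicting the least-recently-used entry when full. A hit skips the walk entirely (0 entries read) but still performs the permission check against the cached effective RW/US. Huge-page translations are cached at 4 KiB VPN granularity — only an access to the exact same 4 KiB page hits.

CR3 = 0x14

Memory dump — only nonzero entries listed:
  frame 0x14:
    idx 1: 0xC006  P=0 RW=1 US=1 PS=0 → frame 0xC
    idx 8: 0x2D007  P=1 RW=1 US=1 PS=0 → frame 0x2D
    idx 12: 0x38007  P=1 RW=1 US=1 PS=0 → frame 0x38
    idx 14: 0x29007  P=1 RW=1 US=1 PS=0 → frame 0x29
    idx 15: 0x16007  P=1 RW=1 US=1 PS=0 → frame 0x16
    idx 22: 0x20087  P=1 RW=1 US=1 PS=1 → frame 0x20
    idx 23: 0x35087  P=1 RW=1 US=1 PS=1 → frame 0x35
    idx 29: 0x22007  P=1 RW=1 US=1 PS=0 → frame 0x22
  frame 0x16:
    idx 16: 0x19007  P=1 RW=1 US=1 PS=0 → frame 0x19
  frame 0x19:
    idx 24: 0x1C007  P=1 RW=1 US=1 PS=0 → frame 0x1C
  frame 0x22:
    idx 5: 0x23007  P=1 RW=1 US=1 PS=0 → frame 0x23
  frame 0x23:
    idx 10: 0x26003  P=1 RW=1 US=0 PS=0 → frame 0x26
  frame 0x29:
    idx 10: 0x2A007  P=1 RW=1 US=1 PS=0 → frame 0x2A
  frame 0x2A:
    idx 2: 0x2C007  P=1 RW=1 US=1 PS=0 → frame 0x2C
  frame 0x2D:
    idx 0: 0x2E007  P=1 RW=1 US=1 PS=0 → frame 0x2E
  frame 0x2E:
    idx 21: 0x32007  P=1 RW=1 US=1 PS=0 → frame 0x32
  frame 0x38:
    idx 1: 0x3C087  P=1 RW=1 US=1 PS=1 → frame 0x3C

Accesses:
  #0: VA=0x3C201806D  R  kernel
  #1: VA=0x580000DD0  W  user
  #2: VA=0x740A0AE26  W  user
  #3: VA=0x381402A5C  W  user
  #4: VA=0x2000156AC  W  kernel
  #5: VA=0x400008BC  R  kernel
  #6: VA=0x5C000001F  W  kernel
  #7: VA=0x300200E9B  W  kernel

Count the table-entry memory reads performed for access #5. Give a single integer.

Trace:
#0 VA=0x3C201806D (r,kernel):
  L0: frame=0x14 idx=15 entry=0x16007 [P=1 RW=1 US=1 PS=0]
  L1: frame=0x16 idx=16 entry=0x19007 [P=1 RW=1 US=1 PS=0]
  L2: frame=0x19 idx=24 entry=0x1C007 [P=1 RW=1 US=1 PS=0]
  ✓ 0x1C06D  — 3 lookups
#1 VA=0x580000DD0 (w,user):
  L0: frame=0x14 idx=22 entry=0x20087 [P=1 RW=1 US=1 PS=1]
  ✓ 0x20DD0 (huge @L0)  — 1 lookups
#2 VA=0x740A0AE26 (w,user):
  L0: frame=0x14 idx=29 entry=0x22007 [P=1 RW=1 US=1 PS=0]
  L1: frame=0x22 idx=5 entry=0x23007 [P=1 RW=1 US=1 PS=0]
  L2: frame=0x23 idx=10 entry=0x26003 [P=1 RW=1 US=0 PS=0]
  ✗ PROTECTION_VIOLATION  [3 reads]
#3 VA=0x381402A5C (w,user):
  L0: frame=0x14 idx=14 entry=0x29007 [P=1 RW=1 US=1 PS=0]
  L1: frame=0x29 idx=10 entry=0x2A007 [P=1 RW=1 US=1 PS=0]
  L2: frame=0x2A idx=2 entry=0x2C007 [P=1 RW=1 US=1 PS=0]
  ✓ 0x2CA5C  — 3 lookups
#4 VA=0x2000156AC (w,kernel):
  L0: frame=0x14 idx=8 entry=0x2D007 [P=1 RW=1 US=1 PS=0]
  L1: frame=0x2D idx=0 entry=0x2E007 [P=1 RW=1 US=1 PS=0]
  L2: frame=0x2E idx=21 entry=0x32007 [P=1 RW=1 US=1 PS=0]
  ✓ 0x326AC  — 3 lookups
#5 VA=0x400008BC (r,kernel):
  L0: frame=0x14 idx=1 entry=0xC006 [P=0 RW=1 US=1 PS=0]
  ✗ PAGE_NOT_PRESENT  [1 reads]
#6 VA=0x5C000001F (w,kernel):
  L0: frame=0x14 idx=23 entry=0x35087 [P=1 RW=1 US=1 PS=1]
  ✓ 0x3501F (huge @L0)  — 1 lookups
#7 VA=0x300200E9B (w,kernel):
  L0: frame=0x14 idx=12 entry=0x38007 [P=1 RW=1 US=1 PS=0]
  L1: frame=0x38 idx=1 entry=0x3C087 [P=1 RW=1 US=1 PS=1]
  ✓ 0x3CE9B (huge @L1)  — 2 lookups

Entries read for #5: 1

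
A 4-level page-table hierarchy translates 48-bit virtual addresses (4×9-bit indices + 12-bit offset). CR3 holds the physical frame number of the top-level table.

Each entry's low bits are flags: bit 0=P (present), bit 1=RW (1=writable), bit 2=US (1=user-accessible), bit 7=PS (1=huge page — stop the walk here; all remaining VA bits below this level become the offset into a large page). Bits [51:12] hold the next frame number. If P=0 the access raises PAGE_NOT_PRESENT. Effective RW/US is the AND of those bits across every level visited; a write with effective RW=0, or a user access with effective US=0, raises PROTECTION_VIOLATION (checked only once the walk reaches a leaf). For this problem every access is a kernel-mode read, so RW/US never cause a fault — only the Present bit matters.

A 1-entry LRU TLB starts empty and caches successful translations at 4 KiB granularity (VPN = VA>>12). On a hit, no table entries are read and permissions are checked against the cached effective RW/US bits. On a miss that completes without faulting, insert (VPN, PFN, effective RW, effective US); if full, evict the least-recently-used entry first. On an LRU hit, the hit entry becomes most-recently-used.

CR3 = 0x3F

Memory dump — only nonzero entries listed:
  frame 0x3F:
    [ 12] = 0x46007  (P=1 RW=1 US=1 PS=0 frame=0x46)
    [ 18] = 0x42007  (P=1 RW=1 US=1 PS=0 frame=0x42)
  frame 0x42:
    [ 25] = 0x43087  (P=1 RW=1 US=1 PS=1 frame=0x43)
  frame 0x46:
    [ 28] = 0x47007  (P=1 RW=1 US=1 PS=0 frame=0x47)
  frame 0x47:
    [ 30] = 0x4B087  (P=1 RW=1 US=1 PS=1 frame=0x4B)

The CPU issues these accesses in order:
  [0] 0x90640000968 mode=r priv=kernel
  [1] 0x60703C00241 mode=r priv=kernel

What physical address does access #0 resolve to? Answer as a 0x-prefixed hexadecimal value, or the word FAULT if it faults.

Walk each access:
#0 VA=0x90640000968 (r,kernel):
  L0: frame=0x3F idx=18 entry=0x42007 [P=1 RW=1 US=1 PS=0]
  L1: frame=0x42 idx=25 entry=0x43087 [P=1 RW=1 US=1 PS=1]
  → PA=0x43968 (huge @L1)  (2 entries read)
#1 VA=0x60703C00241 (r,kernel):
  L0: frame=0x3F idx=12 entry=0x46007 [P=1 RW=1 US=1 PS=0]
  L1: frame=0x46 idx=28 entry=0x47007 [P=1 RW=1 US=1 PS=0]
  L2: frame=0x47 idx=30 entry=0x4B087 [P=1 RW=1 US=1 PS=1]
  → PA=0x4B241 (huge @L2)  (3 entries read)

Access #0 PA: 0x43968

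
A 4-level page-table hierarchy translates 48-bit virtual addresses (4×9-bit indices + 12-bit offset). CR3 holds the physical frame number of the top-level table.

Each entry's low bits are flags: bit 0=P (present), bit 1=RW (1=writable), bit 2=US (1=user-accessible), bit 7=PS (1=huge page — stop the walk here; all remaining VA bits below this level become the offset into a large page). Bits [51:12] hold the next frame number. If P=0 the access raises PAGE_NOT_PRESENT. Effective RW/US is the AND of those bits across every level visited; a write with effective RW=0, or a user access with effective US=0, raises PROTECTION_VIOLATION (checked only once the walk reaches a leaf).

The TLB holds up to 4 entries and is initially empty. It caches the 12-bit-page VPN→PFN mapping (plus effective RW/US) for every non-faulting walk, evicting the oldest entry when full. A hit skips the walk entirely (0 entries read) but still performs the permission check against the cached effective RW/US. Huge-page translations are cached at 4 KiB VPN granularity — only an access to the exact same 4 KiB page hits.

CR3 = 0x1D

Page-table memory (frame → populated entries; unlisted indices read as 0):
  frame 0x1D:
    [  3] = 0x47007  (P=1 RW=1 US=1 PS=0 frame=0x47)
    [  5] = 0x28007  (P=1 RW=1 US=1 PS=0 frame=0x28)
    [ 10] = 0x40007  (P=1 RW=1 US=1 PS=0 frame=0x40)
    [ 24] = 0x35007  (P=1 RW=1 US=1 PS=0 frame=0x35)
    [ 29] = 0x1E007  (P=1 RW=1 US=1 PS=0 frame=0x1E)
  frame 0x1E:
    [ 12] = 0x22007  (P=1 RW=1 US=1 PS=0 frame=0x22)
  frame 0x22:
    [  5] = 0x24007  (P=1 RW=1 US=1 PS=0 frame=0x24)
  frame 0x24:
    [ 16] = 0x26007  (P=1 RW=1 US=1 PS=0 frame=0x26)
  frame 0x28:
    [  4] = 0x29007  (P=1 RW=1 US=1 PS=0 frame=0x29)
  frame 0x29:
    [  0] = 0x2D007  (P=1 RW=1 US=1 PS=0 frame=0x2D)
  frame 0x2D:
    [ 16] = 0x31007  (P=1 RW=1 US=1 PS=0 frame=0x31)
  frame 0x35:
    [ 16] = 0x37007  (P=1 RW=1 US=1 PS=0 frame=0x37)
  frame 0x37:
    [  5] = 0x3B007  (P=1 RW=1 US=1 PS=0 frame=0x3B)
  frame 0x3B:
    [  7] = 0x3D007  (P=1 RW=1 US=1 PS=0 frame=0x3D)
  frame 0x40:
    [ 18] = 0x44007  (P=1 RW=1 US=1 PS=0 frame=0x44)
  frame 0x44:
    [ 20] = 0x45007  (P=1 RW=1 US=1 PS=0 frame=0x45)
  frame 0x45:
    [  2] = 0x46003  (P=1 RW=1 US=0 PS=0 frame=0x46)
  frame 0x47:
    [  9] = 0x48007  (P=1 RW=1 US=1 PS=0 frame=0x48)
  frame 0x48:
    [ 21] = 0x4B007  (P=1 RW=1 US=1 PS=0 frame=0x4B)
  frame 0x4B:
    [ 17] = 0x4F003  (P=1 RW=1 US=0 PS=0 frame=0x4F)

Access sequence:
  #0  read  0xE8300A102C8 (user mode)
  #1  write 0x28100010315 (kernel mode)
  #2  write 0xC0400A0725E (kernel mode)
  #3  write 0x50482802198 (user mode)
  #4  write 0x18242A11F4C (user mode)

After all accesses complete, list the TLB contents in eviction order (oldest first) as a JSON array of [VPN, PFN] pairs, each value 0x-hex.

Trace:
#0 VA=0xE8300A102C8 (r,user):
  [0] read 0x1D idx=29: raw=0x1E007 flags P=1 W=1 U=1 S=0
  [1] read 0x1E idx=12: raw=0x22007 flags P=1 W=1 U=1 S=0
  [2] read 0x22 idx=5: raw=0x24007 flags P=1 W=1 U=1 S=0
  [3] read 0x24 idx=16: raw=0x26007 flags P=1 W=1 U=1 S=0
  ⇒ phys 0x262C8  [4 reads]
#1 VA=0x28100010315 (w,kernel):
  [0] read 0x1D idx=5: raw=0x28007 flags P=1 W=1 U=1 S=0
  [1] read 0x28 idx=4: raw=0x29007 flags P=1 W=1 U=1 S=0
  [2] read 0x29 idx=0: raw=0x2D007 flags P=1 W=1 U=1 S=0
  [3] read 0x2D idx=16: raw=0x31007 flags P=1 W=1 U=1 S=0
  ⇒ phys 0x31315  [4 reads]
#2 VA=0xC0400A0725E (w,kernel):
  [0] read 0x1D idx=24: raw=0x35007 flags P=1 W=1 U=1 S=0
  [1] read 0x35 idx=16: raw=0x37007 flags P=1 W=1 U=1 S=0
  [2] read 0x37 idx=5: raw=0x3B007 flags P=1 W=1 U=1 S=0
  [3] read 0x3B idx=7: raw=0x3D007 flags P=1 W=1 U=1 S=0
  ⇒ phys 0x3D25E  [4 reads]
#3 VA=0x50482802198 (w,user):
  [0] read 0x1D idx=10: raw=0x40007 flags P=1 W=1 U=1 S=0
  [1] read 0x40 idx=18: raw=0x44007 flags P=1 W=1 U=1 S=0
  [2] read 0x44 idx=20: raw=0x45007 flags P=1 W=1 U=1 S=0
  [3] read 0x45 idx=2: raw=0x46003 flags P=1 W=1 U=0 S=0
  ✗ PROTECTION_VIOLATION  [4 reads]
#4 VA=0x18242A11F4C (w,user):
  [0] read 0x1D idx=3: raw=0x47007 flags P=1 W=1 U=1 S=0
  [1] read 0x47 idx=9: raw=0x48007 flags P=1 W=1 U=1 S=0
  [2] read 0x48 idx=21: raw=0x4B007 flags P=1 W=1 U=1 S=0
  [3] read 0x4B idx=17: raw=0x4F003 flags P=1 W=1 U=0 S=0
  ✗ PROTECTION_VIOLATION  [4 reads]

TLB: [["0xE8300A10", "0x26"], ["0x28100010", "0x31"], ["0xC0400A07", "0x3D"]]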